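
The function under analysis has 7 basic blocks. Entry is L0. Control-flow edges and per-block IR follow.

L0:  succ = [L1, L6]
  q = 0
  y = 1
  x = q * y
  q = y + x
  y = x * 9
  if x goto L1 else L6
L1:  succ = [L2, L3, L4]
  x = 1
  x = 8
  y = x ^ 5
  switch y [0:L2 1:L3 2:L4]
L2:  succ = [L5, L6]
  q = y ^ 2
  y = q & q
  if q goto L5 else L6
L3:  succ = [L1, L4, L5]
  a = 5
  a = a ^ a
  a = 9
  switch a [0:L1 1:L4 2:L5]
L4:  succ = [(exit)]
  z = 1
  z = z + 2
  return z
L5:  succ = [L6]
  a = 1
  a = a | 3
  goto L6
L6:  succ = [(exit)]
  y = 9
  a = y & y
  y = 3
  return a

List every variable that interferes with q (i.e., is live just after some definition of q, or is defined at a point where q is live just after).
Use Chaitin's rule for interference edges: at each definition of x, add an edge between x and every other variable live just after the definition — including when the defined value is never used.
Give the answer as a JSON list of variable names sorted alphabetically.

Answer: ["x", "y"]

Analysis:
Per-block:
  L0: {q,x,y} / ∅
  L1: {x,y} / ∅
  L2: {q,y} / {y}
  L3: {a} / ∅
  L4: {z} / ∅
  L5: {a} / ∅
  L6: {a,y} / ∅

Live sets:
  L0 li=∅ lo=∅
  L1 li=∅ lo={y}
  L2 li={y} lo=∅
  L3 li=∅ lo=∅
  L4 li=∅ lo=∅
  L5 li=∅ lo=∅
  L6 li=∅ lo=∅

Interference:
  a: {y}
  q: {x,y}
  x: {q,y}
  y: {a,q,x}
  z: ∅

N(q) = ["x", "y"]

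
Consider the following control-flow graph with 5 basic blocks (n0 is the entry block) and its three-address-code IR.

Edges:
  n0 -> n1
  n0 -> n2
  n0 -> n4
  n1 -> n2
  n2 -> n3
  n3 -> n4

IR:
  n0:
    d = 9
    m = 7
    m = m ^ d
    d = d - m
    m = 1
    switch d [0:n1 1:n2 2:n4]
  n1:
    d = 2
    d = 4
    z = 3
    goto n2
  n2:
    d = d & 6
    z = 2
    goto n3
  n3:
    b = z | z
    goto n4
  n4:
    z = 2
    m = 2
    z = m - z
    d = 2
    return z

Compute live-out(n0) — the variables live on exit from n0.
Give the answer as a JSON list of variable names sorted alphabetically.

Answer: ["d"]

Working:
Block summaries:
  n0: def={d,m} ue=∅
  n1: def={d,z} ue=∅
  n2: def={d,z} ue={d}
  n3: def={b} ue={z}
  n4: def={d,m,z} ue=∅

Live sets:
  live n0: ∅→{d}
  live n1: ∅→{d}
  live n2: {d}→{z}
  live n3: {z}→∅
  live n4: ∅→∅

live-out(n0) = ["d"]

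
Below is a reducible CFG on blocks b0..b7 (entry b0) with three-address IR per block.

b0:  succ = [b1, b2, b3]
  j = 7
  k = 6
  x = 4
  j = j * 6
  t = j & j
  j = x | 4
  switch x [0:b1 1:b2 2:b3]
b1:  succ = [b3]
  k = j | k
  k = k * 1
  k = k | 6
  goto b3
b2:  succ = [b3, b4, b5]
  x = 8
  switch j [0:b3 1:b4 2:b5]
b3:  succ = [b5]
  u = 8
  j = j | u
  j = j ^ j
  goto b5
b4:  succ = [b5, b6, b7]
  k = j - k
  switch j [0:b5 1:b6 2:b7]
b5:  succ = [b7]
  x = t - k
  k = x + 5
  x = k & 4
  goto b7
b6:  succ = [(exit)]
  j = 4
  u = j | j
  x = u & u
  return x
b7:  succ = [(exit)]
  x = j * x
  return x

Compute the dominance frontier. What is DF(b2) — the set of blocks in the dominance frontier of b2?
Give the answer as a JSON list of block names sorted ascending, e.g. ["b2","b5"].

Answer: ["b3", "b5", "b7"]

Analysis:
idom tree: b1←b0 b2←b0 b3←b0 b4←b2 b5←b0 b6←b4 b7←b0
Dom∩ at merges:
  b3: preds {b0,b1,b2}: {b0} ∩ {b0,b1} ∩ {b0,b2} = {b0}; idom=b0
  b5: preds {b2,b3,b4}: {b0,b2} ∩ {b0,b3} ∩ {b0,b2,b4} = {b0}; idom=b0
  b7: preds {b4,b5}: {b0,b2,b4} ∩ {b0,b5} = {b0}; idom=b0

DF derivation:
  b3←b0: walk · to b0
  b3←b1: walk b1 to b0
  b3←b2: walk b2 to b0
  b5←b2: walk b2 to b0
  b5←b3: walk b3 to b0
  b5←b4: walk b4→b2 to b0
  b7←b4: walk b4→b2 to b0
  b7←b5: walk b5 to b0
  b0: DF=∅
  b1: DF={b3}
  b2: DF={b3,b5,b7}
  b3: DF={b5}
  b4: DF={b5,b7}
  b5: DF={b7}
  b6: DF=∅
  b7: DF=∅

DF(b2) = ["b3", "b5", "b7"]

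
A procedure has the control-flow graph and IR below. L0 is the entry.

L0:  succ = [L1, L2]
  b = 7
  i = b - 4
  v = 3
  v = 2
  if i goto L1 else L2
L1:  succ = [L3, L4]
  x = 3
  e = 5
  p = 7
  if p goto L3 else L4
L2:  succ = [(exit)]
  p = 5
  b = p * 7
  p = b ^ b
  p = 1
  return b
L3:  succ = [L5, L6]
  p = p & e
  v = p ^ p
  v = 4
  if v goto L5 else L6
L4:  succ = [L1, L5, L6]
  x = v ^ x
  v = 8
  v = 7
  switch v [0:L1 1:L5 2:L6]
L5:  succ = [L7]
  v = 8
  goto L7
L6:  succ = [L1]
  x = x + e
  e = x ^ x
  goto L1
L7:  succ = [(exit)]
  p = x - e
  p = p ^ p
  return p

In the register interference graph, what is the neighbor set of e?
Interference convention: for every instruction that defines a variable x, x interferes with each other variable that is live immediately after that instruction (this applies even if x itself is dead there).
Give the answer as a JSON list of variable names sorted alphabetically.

def/use:
  L0 def {b,i,v} use ∅
  L1 def {e,p,x} use ∅
  L2 def {b,p} use ∅
  L3 def {p,v} use {e,p}
  L4 def {v,x} use {v,x}
  L5 def {v} use ∅
  L6 def {e,x} use {e,x}
  L7 def {p} use {e,x}

Liveness:
  L0 li=∅ lo={v}
  L1 li={v} lo={e,p,v,x}
  L2 li=∅ lo=∅
  L3 li={e,p,x} lo={e,v,x}
  L4 li={e,v,x} lo={e,v,x}
  L5 li={e,x} lo={e,x}
  L6 li={e,v,x} lo={v}
  L7 li={e,x} lo=∅

Conflict graph:
  b — {p}
  e — {p,v,x}
  i — {v}
  p — {b,e,v,x}
  v — {e,i,p,x}
  x — {e,p,v}

N(e) = ["p", "v", "x"]

Answer: ["p", "v", "x"]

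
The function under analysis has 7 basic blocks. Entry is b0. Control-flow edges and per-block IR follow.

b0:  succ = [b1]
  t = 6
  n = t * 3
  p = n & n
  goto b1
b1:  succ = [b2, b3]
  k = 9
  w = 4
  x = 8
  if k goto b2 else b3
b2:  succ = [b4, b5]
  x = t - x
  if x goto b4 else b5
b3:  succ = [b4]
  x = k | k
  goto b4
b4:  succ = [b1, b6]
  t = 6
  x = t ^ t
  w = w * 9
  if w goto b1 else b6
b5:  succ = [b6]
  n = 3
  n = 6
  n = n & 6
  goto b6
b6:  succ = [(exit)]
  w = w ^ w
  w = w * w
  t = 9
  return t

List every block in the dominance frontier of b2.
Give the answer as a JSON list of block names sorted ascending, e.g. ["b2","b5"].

Answer: ["b4", "b6"]

Analysis:
idom tree: b1←b0 b2←b1 b3←b1 b4←b1 b5←b2 b6←b1
Dom at joins:
  b1: preds {b0,b4}: {b0} ∩ {b0,b1,b4} = {b0}; idom=b0
  b4: preds {b2,b3}: {b0,b1,b2} ∩ {b0,b1,b3} = {b0,b1}; idom=b1
  b6: preds {b4,b5}: {b0,b1,b4} ∩ {b0,b1,b2,b5} = {b0,b1}; idom=b1

DF walk-up:
  b1←b0: walk · to b0
  b1←b4: walk b4→b1 to b0
  b4←b2: walk b2 to b1
  b4←b3: walk b3 to b1
  b6←b4: walk b4 to b1
  b6←b5: walk b5→b2 to b1
  b0 → ∅
  b1 → {b1}
  b2 → {b4,b6}
  b3 → {b4}
  b4 → {b1,b6}
  b5 → {b6}
  b6 → ∅

DF(b2) = ["b4", "b6"]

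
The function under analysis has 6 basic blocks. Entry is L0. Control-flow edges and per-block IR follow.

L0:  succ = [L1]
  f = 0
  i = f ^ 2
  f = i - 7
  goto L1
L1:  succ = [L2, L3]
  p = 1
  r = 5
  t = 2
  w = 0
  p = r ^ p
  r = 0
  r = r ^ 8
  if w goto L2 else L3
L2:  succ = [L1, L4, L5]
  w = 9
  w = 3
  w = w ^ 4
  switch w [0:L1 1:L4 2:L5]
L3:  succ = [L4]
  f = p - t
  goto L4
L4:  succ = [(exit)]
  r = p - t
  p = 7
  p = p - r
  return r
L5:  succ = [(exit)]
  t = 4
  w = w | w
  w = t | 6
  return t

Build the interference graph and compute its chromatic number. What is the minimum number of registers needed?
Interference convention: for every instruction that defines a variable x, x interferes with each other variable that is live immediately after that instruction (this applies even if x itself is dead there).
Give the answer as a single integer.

Per-block:
  L0: {f,i} / ∅
  L1: {p,r,t,w} / ∅
  L2: {w} / ∅
  L3: {f} / {p,t}
  L4: {p,r} / {p,t}
  L5: {t,w} / {w}

Backward fixpoint:
  live L0: ∅→∅
  live L1: ∅→{p,t}
  live L2: {p,t}→{p,t,w}
  live L3: {p,t}→{p,t}
  live L4: {p,t}→∅
  live L5: {w}→∅

Interference:
  f — {p,t}
  i — ∅
  p — {f,r,t,w}
  r — {p,t,w}
  t — {f,p,r,w}
  w — {p,r,t}

Registers:
  {p,r,t,w} pairwise interfere (4-clique) ⇒ χ ≥ 4
  assign f→R2 i→R0 p→R0 r→R2 t→R1 w→R3 — no edge inside a register ⇒ χ ≤ 4
  χ = 4

Answer: 4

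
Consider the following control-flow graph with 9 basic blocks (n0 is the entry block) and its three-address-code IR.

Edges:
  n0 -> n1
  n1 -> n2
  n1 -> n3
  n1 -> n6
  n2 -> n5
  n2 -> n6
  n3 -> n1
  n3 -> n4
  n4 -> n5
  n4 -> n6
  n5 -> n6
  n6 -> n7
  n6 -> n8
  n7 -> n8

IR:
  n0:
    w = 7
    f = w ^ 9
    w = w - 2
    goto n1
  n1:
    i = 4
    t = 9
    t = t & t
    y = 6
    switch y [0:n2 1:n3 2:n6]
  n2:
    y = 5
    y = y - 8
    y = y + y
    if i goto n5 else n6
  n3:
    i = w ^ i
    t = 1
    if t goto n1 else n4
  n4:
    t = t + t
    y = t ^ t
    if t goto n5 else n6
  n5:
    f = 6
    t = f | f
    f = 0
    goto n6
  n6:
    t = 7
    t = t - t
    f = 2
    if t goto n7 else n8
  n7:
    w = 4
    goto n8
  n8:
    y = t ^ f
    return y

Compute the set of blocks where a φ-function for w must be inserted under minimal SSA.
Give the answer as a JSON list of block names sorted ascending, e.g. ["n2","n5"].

Answer: ["n8"]

Working:
idom tree: n1←n0 n2←n1 n3←n1 n4←n3 n5←n1 n6←n1 n7←n6 n8←n6
Dom at joins:
  n1: preds {n0,n3}: {n0} ∩ {n0,n1,n3} = {n0}; idom=n0
  n5: preds {n2,n4}: {n0,n1,n2} ∩ {n0,n1,n3,n4} = {n0,n1}; idom=n1
  n6: preds {n1,n2,n4,n5}: {n0,n1} ∩ {n0,n1,n2} ∩ {n0,n1,n3,n4} ∩ {n0,n1,n5} = {n0,n1}; idom=n1
  n8: preds {n6,n7}: {n0,n1,n6} ∩ {n0,n1,n6,n7} = {n0,n1,n6}; idom=n6

Frontier:
  n1←n0: walk · to n0
  n1←n3: walk n3→n1 to n0
  n5←n2: walk n2 to n1
  n5←n4: walk n4→n3 to n1
  n6←n1: walk · to n1
  n6←n2: walk n2 to n1
  n6←n4: walk n4→n3 to n1
  n6←n5: walk n5 to n1
  n8←n6: walk · to n6
  n8←n7: walk n7 to n6
  n0 → ∅
  n1 → {n1}
  n2 → {n5,n6}
  n3 → {n1,n5,n6}
  n4 → {n5,n6}
  n5 → {n6}
  n6 → ∅
  n7 → {n8}
  n8 → ∅

φ for w: defs {n0,n7}
  DF⁺ = {n8}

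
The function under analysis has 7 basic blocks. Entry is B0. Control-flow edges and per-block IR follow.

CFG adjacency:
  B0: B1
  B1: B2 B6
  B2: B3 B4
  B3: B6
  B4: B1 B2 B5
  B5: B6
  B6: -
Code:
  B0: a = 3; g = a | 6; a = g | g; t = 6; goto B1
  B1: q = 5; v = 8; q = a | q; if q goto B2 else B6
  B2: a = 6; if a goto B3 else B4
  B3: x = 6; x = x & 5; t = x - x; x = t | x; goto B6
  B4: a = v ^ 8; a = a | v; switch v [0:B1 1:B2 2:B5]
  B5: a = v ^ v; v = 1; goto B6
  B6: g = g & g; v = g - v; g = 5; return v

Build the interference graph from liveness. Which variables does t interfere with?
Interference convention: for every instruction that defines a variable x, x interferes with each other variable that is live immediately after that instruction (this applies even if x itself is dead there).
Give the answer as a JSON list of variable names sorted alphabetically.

def/use:
  B0: {a,g,t} / ∅
  B1: {q,v} / {a}
  B2: {a} / ∅
  B3: {t,x} / ∅
  B4: {a} / {v}
  B5: {a,v} / {v}
  B6: {g,v} / {g,v}

Live sets:
  B0: in=∅ out={a,g}
  B1: in={a,g} out={g,v}
  B2: in={g,v} out={g,v}
  B3: in={g,v} out={g,v}
  B4: in={g,v} out={a,g,v}
  B5: in={g,v} out={g,v}
  B6: in={g,v} out=∅

Conflict graph:
  a↔{g,q,t,v}
  g↔{a,q,t,v,x}
  q↔{a,g,v}
  t↔{a,g,v,x}
  v↔{a,g,q,t,x}
  x↔{g,t,v}

N(t) = ["a", "g", "v", "x"]

Answer: ["a", "g", "v", "x"]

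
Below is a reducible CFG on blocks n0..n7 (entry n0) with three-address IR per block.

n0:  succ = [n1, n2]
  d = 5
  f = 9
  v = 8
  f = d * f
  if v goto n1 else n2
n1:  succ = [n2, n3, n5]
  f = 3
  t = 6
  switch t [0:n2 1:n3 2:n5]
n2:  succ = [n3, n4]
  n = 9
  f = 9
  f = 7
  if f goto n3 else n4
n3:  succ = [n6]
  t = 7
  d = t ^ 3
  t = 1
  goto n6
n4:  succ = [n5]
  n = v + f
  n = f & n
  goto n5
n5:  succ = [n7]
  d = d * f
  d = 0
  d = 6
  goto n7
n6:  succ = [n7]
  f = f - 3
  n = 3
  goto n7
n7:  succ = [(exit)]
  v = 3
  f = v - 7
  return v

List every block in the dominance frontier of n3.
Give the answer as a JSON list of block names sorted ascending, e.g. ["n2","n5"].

Answer: ["n7"]

Derivation:
idom tree: n1←n0 n2←n0 n3←n0 n4←n2 n5←n0 n6←n3 n7←n0
Dom at joins:
  n2: preds {n0,n1}: {n0} ∩ {n0,n1} = {n0}; idom=n0
  n3: preds {n1,n2}: {n0,n1} ∩ {n0,n2} = {n0}; idom=n0
  n5: preds {n1,n4}: {n0,n1} ∩ {n0,n2,n4} = {n0}; idom=n0
  n7: preds {n5,n6}: {n0,n5} ∩ {n0,n3,n6} = {n0}; idom=n0

DF walk-up:
  join n2 pred n0: · stop@n0
  join n2 pred n1: n1 stop@n0
  join n3 pred n1: n1 stop@n0
  join n3 pred n2: n2 stop@n0
  join n5 pred n1: n1 stop@n0
  join n5 pred n4: n4→n2 stop@n0
  join n7 pred n5: n5 stop@n0
  join n7 pred n6: n6→n3 stop@n0
  DF(n0)=∅
  DF(n1)={n2,n3,n5}
  DF(n2)={n3,n5}
  DF(n3)={n7}
  DF(n4)={n5}
  DF(n5)={n7}
  DF(n6)={n7}
  DF(n7)=∅

DF(n3) = ["n7"]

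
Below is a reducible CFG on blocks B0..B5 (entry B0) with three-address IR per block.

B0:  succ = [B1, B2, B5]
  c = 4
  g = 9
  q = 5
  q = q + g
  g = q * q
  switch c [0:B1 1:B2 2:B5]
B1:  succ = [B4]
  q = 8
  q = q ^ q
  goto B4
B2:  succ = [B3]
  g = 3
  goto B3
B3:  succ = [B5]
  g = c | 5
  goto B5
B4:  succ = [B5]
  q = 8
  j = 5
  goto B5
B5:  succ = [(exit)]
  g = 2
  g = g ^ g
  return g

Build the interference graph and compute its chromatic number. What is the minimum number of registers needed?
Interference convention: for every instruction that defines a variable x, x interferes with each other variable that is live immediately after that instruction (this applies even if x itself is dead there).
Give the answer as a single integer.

Block summaries:
  B0 def {c,g,q} use ∅
  B1 def {q} use ∅
  B2 def {g} use ∅
  B3 def {g} use {c}
  B4 def {j,q} use ∅
  B5 def {g} use ∅

Liveness:
  B0 li=∅ lo={c}
  B1 li=∅ lo=∅
  B2 li={c} lo={c}
  B3 li={c} lo=∅
  B4 li=∅ lo=∅
  B5 li=∅ lo=∅

Interference:
  c↔{g,q}
  g↔{c,q}
  j↔∅
  q↔{c,g}

Chromatic number:
  lower bound: {c,g,q} mutually conflict ⇒ χ ≥ 3
  assign c→r0 g→r1 j→r0 q→r2 — no edge inside a register ⇒ χ ≤ 3
  χ = 3

Answer: 3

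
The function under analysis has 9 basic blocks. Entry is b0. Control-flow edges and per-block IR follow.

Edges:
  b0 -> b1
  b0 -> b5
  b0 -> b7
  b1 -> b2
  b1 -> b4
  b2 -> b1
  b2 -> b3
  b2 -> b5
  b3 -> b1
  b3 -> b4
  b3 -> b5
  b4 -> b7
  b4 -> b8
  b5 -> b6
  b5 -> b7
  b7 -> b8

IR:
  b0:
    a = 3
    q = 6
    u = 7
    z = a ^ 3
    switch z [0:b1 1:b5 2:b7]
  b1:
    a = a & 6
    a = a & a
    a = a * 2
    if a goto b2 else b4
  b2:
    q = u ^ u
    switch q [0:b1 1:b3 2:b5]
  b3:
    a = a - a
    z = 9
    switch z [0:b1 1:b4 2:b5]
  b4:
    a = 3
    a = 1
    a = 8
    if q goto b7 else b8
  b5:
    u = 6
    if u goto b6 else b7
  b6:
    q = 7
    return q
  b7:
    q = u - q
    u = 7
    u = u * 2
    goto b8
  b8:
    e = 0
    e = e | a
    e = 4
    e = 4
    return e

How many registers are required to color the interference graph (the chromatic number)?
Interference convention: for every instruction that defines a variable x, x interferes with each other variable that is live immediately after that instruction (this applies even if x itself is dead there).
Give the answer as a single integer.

Answer: 4

Analysis:
def/use:
  b0: {a,q,u,z} / ∅
  b1: {a} / {a}
  b2: {q} / {u}
  b3: {a,z} / {a}
  b4: {a} / {q}
  b5: {u} / ∅
  b6: {q} / ∅
  b7: {q,u} / {q,u}
  b8: {e} / {a}

Live sets:
  live b0: ∅→{a,q,u}
  live b1: {a,q,u}→{a,q,u}
  live b2: {a,u}→{a,q,u}
  live b3: {a,q,u}→{a,q,u}
  live b4: {q,u}→{a,q,u}
  live b5: {a,q}→{a,q,u}
  live b6: ∅→∅
  live b7: {a,q,u}→{a}
  live b8: {a}→∅

Interfere edges:
  a: {e,q,u,z}
  e: {a}
  q: {a,u,z}
  u: {a,q,z}
  z: {a,q,u}

Colouring:
  clique {a,q,u,z} ⇒ need ≥ 4
  4-colouring: R0={a}  R1={e,q}  R2={u}  R3={z}
  χ = 4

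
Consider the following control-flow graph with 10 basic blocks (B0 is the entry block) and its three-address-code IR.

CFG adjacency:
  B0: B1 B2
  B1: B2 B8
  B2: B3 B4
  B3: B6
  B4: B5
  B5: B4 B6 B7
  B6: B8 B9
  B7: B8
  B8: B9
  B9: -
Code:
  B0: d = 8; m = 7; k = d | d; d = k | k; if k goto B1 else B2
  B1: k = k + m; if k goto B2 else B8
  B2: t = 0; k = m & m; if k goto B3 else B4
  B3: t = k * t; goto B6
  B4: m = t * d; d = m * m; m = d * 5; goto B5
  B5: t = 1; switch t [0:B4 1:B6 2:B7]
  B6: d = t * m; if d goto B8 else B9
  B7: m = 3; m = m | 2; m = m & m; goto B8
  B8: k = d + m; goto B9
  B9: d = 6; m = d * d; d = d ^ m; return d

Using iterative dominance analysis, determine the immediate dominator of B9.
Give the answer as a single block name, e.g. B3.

Answer: B0

Working:
idom tree: B1←B0 B2←B0 B3←B2 B4←B2 B5←B4 B6←B2 B7←B5 B8←B0 B9←B0
Dom at joins:
  B2: preds {B0,B1}: {B0} ∩ {B0,B1} = {B0}; idom=B0
  B4: preds {B2,B5}: {B0,B2} ∩ {B0,B2,B4,B5} = {B0,B2}; idom=B2
  B6: preds {B3,B5}: {B0,B2,B3} ∩ {B0,B2,B4,B5} = {B0,B2}; idom=B2
  B8: preds {B1,B6,B7}: {B0,B1} ∩ {B0,B2,B6} ∩ {B0,B2,B4,B5,B7} = {B0}; idom=B0
  B9: preds {B6,B8}: {B0,B2,B6} ∩ {B0,B8} = {B0}; idom=B0

idom(B9) = B0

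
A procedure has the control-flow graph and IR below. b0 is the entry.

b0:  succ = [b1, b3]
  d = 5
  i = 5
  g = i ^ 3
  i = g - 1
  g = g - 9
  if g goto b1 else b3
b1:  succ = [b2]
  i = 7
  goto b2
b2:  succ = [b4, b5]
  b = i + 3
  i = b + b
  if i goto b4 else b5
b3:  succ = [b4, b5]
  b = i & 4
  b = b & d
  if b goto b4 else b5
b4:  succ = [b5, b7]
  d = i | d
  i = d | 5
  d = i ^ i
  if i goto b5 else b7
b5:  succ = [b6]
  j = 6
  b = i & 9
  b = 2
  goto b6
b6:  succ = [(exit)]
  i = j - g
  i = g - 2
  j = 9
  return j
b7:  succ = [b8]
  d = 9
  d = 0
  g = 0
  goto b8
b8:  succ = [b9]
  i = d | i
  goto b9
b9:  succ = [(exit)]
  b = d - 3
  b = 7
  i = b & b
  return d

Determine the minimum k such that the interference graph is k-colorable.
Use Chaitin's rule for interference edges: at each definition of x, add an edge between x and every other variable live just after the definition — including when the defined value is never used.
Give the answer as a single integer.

Per-block:
  b0: {d,g,i} / ∅
  b1: {i} / ∅
  b2: {b,i} / {i}
  b3: {b} / {d,i}
  b4: {d,i} / {d,i}
  b5: {b,j} / {i}
  b6: {i,j} / {g,j}
  b7: {d,g} / ∅
  b8: {i} / {d,i}
  b9: {b,i} / {d}

Backward fixpoint:
  b0: in=∅ out={d,g,i}
  b1: in={d,g} out={d,g,i}
  b2: in={d,g,i} out={d,g,i}
  b3: in={d,g,i} out={d,g,i}
  b4: in={d,g,i} out={g,i}
  b5: in={g,i} out={g,j}
  b6: in={g,j} out=∅
  b7: in={i} out={d,i}
  b8: in={d,i} out={d}
  b9: in={d} out=∅

Conflict graph:
  b — {d,g,i,j}
  d — {b,g,i}
  g — {b,d,i,j}
  i — {b,d,g,j}
  j — {b,g,i}

Colouring:
  lower bound: {b,d,g,i} mutually conflict ⇒ χ ≥ 4
  assign b→c0 d→c3 g→c1 i→c2 j→c3 — no edge inside a register ⇒ χ ≤ 4
  χ = 4

Answer: 4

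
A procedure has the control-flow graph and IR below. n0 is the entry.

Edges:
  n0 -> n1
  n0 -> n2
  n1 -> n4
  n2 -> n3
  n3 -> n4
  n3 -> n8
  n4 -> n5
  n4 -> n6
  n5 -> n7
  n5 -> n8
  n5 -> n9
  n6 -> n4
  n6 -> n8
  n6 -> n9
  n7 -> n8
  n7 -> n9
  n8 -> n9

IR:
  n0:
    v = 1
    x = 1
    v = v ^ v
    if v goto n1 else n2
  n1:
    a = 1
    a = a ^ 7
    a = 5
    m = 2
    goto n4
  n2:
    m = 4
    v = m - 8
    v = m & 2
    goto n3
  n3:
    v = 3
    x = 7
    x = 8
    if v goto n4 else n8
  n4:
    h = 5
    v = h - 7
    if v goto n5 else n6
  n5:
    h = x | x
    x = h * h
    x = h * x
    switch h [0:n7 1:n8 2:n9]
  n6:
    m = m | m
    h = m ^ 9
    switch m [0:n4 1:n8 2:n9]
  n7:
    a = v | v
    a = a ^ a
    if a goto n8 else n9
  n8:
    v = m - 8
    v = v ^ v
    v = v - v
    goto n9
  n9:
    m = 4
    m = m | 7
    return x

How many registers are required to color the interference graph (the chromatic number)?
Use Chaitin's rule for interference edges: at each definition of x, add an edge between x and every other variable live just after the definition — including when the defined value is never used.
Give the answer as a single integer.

Answer: 4

Working:
def/use:
  n0: def={v,x} ue=∅
  n1: def={a,m} ue=∅
  n2: def={m,v} ue=∅
  n3: def={v,x} ue=∅
  n4: def={h,v} ue=∅
  n5: def={h,x} ue={x}
  n6: def={h,m} ue={m}
  n7: def={a} ue={v}
  n8: def={v} ue={m}
  n9: def={m} ue={x}

Liveness:
  live n0: ∅→{x}
  live n1: {x}→{m,x}
  live n2: ∅→{m}
  live n3: {m}→{m,x}
  live n4: {m,x}→{m,v,x}
  live n5: {m,v,x}→{m,v,x}
  live n6: {m,x}→{m,x}
  live n7: {m,v,x}→{m,x}
  live n8: {m,x}→{x}
  live n9: {x}→∅

Interference:
  a — {m,x}
  h — {m,v,x}
  m — {a,h,v,x}
  v — {h,m,x}
  x — {a,h,m,v}

Chromatic number:
  lower bound: {h,m,v,x} mutually conflict ⇒ χ ≥ 4
  assign a→r2 h→r2 m→r0 v→r3 x→r1 — no edge inside a register ⇒ χ ≤ 4
  χ = 4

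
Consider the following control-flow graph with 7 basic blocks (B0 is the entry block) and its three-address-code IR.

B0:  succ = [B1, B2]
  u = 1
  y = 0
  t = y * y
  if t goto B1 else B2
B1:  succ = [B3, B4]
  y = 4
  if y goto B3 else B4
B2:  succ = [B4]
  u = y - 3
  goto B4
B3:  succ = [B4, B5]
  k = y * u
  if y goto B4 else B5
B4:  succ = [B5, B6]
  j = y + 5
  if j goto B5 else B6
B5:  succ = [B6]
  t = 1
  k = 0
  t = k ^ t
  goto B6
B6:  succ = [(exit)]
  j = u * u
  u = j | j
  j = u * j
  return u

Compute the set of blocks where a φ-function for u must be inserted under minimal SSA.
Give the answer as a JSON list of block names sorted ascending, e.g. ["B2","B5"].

idom tree: B1←B0 B2←B0 B3←B1 B4←B0 B5←B0 B6←B0
Join-block Dom:
  B4: preds {B1,B2,B3}: {B0,B1} ∩ {B0,B2} ∩ {B0,B1,B3} = {B0}; idom=B0
  B5: preds {B3,B4}: {B0,B1,B3} ∩ {B0,B4} = {B0}; idom=B0
  B6: preds {B4,B5}: {B0,B4} ∩ {B0,B5} = {B0}; idom=B0

DF derivation:
  B4←B1: walk B1 to B0
  B4←B2: walk B2 to B0
  B4←B3: walk B3→B1 to B0
  B5←B3: walk B3→B1 to B0
  B5←B4: walk B4 to B0
  B6←B4: walk B4 to B0
  B6←B5: walk B5 to B0
  B0: DF=∅
  B1: DF={B4,B5}
  B2: DF={B4}
  B3: DF={B4,B5}
  B4: DF={B5,B6}
  B5: DF={B6}
  B6: DF=∅

φ for u: defs {B0,B2,B6}
  DF⁺ = {B4,B5,B6}

Answer: ["B4", "B5", "B6"]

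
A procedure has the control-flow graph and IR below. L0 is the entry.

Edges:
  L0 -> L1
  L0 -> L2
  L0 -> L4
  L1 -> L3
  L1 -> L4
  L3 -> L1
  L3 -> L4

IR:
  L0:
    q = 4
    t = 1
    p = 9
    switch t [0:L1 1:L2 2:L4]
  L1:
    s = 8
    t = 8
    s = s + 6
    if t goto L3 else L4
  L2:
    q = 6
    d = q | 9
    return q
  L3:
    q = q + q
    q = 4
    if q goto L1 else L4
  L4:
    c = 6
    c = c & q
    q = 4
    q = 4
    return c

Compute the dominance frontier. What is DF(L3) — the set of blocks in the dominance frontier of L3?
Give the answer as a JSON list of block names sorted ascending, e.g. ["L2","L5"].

idom tree: L1←L0 L2←L0 L3←L1 L4←L0
Dom∩ at merges:
  L1: preds {L0,L3}: {L0} ∩ {L0,L1,L3} = {L0}; idom=L0
  L4: preds {L0,L1,L3}: {L0} ∩ {L0,L1} ∩ {L0,L1,L3} = {L0}; idom=L0

DF derivation:
  join L1 pred L0: · stop@L0
  join L1 pred L3: L3→L1 stop@L0
  join L4 pred L0: · stop@L0
  join L4 pred L1: L1 stop@L0
  join L4 pred L3: L3→L1 stop@L0
  DF(L0)=∅
  DF(L1)={L1,L4}
  DF(L2)=∅
  DF(L3)={L1,L4}
  DF(L4)=∅

DF(L3) = ["L1", "L4"]

Answer: ["L1", "L4"]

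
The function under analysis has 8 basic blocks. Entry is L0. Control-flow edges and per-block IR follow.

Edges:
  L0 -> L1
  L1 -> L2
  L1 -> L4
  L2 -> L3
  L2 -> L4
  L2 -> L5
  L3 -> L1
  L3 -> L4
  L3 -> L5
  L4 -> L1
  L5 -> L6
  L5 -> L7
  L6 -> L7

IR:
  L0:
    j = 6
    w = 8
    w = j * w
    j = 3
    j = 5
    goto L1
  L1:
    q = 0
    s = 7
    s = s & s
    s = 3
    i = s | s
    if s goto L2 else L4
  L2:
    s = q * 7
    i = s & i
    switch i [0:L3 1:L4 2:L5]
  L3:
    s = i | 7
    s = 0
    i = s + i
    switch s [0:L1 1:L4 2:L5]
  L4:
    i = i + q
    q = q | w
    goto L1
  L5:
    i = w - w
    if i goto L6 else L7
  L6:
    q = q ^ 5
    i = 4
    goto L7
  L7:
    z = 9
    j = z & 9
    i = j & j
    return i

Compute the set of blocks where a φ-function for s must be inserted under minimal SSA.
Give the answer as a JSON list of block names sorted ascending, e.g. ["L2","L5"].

idom tree: L1←L0 L2←L1 L3←L2 L4←L1 L5←L2 L6←L5 L7←L5
Dom∩ at merges:
  L1: preds {L0,L3,L4}: {L0} ∩ {L0,L1,L2,L3} ∩ {L0,L1,L4} = {L0}; idom=L0
  L4: preds {L1,L2,L3}: {L0,L1} ∩ {L0,L1,L2} ∩ {L0,L1,L2,L3} = {L0,L1}; idom=L1
  L5: preds {L2,L3}: {L0,L1,L2} ∩ {L0,L1,L2,L3} = {L0,L1,L2}; idom=L2
  L7: preds {L5,L6}: {L0,L1,L2,L5} ∩ {L0,L1,L2,L5,L6} = {L0,L1,L2,L5}; idom=L5

DF walk-up:
  join L1 pred L0: · stop@L0
  join L1 pred L3: L3→L2→L1 stop@L0
  join L1 pred L4: L4→L1 stop@L0
  join L4 pred L1: · stop@L1
  join L4 pred L2: L2 stop@L1
  join L4 pred L3: L3→L2 stop@L1
  join L5 pred L2: · stop@L2
  join L5 pred L3: L3 stop@L2
  join L7 pred L5: · stop@L5
  join L7 pred L6: L6 stop@L5
  L0: DF=∅
  L1: DF={L1}
  L2: DF={L1,L4}
  L3: DF={L1,L4,L5}
  L4: DF={L1}
  L5: DF=∅
  L6: DF={L7}
  L7: DF=∅

φ for s: defs {L1,L2,L3}
  DF⁺ = {L1,L4,L5}

Answer: ["L1", "L4", "L5"]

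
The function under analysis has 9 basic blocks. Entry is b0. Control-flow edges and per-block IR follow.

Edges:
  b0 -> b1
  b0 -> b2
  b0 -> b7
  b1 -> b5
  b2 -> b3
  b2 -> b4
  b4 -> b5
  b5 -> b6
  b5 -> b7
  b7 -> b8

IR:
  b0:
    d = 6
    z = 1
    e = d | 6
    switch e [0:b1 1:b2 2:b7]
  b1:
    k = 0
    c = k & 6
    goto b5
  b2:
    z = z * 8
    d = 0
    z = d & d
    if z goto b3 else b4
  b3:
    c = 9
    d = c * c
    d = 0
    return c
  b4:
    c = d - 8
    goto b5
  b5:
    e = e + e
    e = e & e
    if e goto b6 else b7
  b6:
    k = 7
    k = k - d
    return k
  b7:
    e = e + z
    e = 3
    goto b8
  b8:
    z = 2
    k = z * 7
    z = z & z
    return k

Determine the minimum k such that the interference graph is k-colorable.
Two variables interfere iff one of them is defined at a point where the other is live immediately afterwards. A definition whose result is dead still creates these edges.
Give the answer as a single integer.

Answer: 4

Analysis:
Block summaries:
  b0 def {d,e,z} use ∅
  b1 def {c,k} use ∅
  b2 def {d,z} use {z}
  b3 def {c,d} use ∅
  b4 def {c} use {d}
  b5 def {e} use {e}
  b6 def {k} use {d}
  b7 def {e} use {e,z}
  b8 def {k,z} use ∅

Backward fixpoint:
  live b0: ∅→{d,e,z}
  live b1: {d,e,z}→{d,e,z}
  live b2: {e,z}→{d,e,z}
  live b3: ∅→∅
  live b4: {d,e,z}→{d,e,z}
  live b5: {d,e,z}→{d,e,z}
  live b6: {d}→∅
  live b7: {e,z}→∅
  live b8: ∅→∅

Interfere edges:
  c↔{d,e,z}
  d↔{c,e,k,z}
  e↔{c,d,k,z}
  k↔{d,e,z}
  z↔{c,d,e,k}

Colouring:
  {c,d,e,z} pairwise interfere (4-clique) ⇒ χ ≥ 4
  assign c→c3 d→c0 e→c1 k→c3 z→c2 — no edge inside a register ⇒ χ ≤ 4
  χ = 4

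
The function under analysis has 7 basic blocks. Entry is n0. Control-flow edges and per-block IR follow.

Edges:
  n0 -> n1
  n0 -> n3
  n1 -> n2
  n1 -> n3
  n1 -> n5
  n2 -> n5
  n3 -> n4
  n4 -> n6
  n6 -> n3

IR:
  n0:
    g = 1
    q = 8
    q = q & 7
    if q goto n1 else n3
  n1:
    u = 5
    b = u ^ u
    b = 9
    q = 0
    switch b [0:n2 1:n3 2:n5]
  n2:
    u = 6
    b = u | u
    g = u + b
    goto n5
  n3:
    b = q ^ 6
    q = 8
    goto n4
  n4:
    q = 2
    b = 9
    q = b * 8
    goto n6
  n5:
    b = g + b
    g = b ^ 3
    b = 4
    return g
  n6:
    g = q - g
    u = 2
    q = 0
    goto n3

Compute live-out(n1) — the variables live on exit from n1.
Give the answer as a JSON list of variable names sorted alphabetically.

def/use:
  n0: def={g,q} ue=∅
  n1: def={b,q,u} ue=∅
  n2: def={b,g,u} ue=∅
  n3: def={b,q} ue={q}
  n4: def={b,q} ue=∅
  n5: def={b,g} ue={b,g}
  n6: def={g,q,u} ue={g,q}

Live sets:
  n0: in=∅ out={g,q}
  n1: in={g} out={b,g,q}
  n2: in=∅ out={b,g}
  n3: in={g,q} out={g}
  n4: in={g} out={g,q}
  n5: in={b,g} out=∅
  n6: in={g,q} out={g,q}

live-out(n1) = ["b", "g", "q"]

Answer: ["b", "g", "q"]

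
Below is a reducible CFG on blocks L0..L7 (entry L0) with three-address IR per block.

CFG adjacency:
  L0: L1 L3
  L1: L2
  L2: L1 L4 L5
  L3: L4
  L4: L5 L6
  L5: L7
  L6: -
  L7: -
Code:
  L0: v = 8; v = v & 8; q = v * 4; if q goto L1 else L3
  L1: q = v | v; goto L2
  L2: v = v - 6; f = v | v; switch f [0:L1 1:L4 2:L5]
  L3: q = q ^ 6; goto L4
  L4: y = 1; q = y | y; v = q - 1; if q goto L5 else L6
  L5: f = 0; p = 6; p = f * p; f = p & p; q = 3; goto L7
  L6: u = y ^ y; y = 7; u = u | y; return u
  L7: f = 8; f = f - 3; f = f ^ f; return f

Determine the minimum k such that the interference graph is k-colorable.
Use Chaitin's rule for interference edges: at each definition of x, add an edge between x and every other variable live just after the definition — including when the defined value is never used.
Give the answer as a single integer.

Answer: 3

Derivation:
def/use:
  L0 def {q,v} use ∅
  L1 def {q} use {v}
  L2 def {f,v} use {v}
  L3 def {q} use {q}
  L4 def {q,v,y} use ∅
  L5 def {f,p,q} use ∅
  L6 def {u,y} use {y}
  L7 def {f} use ∅

Backward fixpoint:
  L0 li=∅ lo={q,v}
  L1 li={v} lo={v}
  L2 li={v} lo={v}
  L3 li={q} lo=∅
  L4 li=∅ lo={y}
  L5 li=∅ lo=∅
  L6 li={y} lo=∅
  L7 li=∅ lo=∅

Interference:
  f — {p,v}
  p — {f}
  q — {v,y}
  u — {y}
  v — {f,q,y}
  y — {q,u,v}

Registers:
  lower bound: {q,v,y} mutually conflict ⇒ χ ≥ 3
  3-colouring: c0={p,u,v}  c1={f,y}  c2={q}
  χ = 3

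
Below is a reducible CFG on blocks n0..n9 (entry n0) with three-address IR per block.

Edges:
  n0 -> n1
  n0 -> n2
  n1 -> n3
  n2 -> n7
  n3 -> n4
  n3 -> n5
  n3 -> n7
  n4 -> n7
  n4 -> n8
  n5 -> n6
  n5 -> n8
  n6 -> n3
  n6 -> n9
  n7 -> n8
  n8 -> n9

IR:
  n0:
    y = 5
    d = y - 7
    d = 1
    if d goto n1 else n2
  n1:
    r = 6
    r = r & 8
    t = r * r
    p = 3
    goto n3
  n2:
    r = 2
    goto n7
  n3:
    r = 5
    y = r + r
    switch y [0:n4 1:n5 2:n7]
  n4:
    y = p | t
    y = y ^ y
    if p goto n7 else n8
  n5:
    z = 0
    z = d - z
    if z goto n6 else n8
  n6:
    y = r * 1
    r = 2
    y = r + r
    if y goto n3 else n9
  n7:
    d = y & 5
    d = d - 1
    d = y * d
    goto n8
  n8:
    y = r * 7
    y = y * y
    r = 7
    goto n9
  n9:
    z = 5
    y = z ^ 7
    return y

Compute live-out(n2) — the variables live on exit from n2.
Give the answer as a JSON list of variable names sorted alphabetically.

Answer: ["r", "y"]

Working:
Per-block:
  n0: def={d,y} ue=∅
  n1: def={p,r,t} ue=∅
  n2: def={r} ue=∅
  n3: def={r,y} ue=∅
  n4: def={y} ue={p,t}
  n5: def={z} ue={d}
  n6: def={r,y} ue={r}
  n7: def={d} ue={y}
  n8: def={r,y} ue={r}
  n9: def={y,z} ue=∅

Live sets:
  n0: in=∅ out={d,y}
  n1: in={d} out={d,p,t}
  n2: in={y} out={r,y}
  n3: in={d,p,t} out={d,p,r,t,y}
  n4: in={p,r,t} out={r,y}
  n5: in={d,p,r,t} out={d,p,r,t}
  n6: in={d,p,r,t} out={d,p,t}
  n7: in={r,y} out={r}
  n8: in={r} out=∅
  n9: in=∅ out=∅

live-out(n2) = ["r", "y"]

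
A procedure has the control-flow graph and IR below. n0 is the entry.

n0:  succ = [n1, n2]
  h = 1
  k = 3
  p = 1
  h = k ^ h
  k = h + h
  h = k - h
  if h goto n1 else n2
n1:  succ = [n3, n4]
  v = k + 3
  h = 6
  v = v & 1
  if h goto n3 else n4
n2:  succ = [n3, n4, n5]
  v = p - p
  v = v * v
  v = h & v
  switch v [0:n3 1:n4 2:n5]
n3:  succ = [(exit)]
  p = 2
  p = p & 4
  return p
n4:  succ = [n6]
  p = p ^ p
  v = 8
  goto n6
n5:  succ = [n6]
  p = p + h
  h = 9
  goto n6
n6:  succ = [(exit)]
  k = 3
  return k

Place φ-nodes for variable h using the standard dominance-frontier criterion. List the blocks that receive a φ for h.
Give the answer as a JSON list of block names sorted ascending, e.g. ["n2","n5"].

idom tree: n1←n0 n2←n0 n3←n0 n4←n0 n5←n2 n6←n0
Dom at joins:
  n3: preds {n1,n2}: {n0,n1} ∩ {n0,n2} = {n0}; idom=n0
  n4: preds {n1,n2}: {n0,n1} ∩ {n0,n2} = {n0}; idom=n0
  n6: preds {n4,n5}: {n0,n4} ∩ {n0,n2,n5} = {n0}; idom=n0

DF walk-up:
  n3←n1: walk n1 to n0
  n3←n2: walk n2 to n0
  n4←n1: walk n1 to n0
  n4←n2: walk n2 to n0
  n6←n4: walk n4 to n0
  n6←n5: walk n5→n2 to n0
  n0 → ∅
  n1 → {n3,n4}
  n2 → {n3,n4,n6}
  n3 → ∅
  n4 → {n6}
  n5 → {n6}
  n6 → ∅

φ for h: defs {n0,n1,n5}
  DF⁺ = {n3,n4,n6}

Answer: ["n3", "n4", "n6"]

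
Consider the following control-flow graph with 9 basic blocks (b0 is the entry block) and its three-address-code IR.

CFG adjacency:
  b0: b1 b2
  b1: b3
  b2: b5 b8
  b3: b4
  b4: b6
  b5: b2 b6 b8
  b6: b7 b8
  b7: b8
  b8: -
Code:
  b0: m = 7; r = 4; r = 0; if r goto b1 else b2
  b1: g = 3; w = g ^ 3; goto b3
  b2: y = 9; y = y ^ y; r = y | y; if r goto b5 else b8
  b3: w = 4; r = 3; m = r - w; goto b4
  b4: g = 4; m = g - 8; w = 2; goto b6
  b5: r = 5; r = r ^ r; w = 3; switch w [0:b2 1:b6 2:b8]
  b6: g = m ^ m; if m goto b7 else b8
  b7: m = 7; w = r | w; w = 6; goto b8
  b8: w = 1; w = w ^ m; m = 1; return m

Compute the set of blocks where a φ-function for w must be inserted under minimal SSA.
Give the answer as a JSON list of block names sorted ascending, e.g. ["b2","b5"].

idom tree: b1←b0 b2←b0 b3←b1 b4←b3 b5←b2 b6←b0 b7←b6 b8←b0
Dom∩ at merges:
  b2: preds {b0,b5}: {b0} ∩ {b0,b2,b5} = {b0}; idom=b0
  b6: preds {b4,b5}: {b0,b1,b3,b4} ∩ {b0,b2,b5} = {b0}; idom=b0
  b8: preds {b2,b5,b6,b7}: {b0,b2} ∩ {b0,b2,b5} ∩ {b0,b6} ∩ {b0,b6,b7} = {b0}; idom=b0

DF walk-up:
  join b2 pred b0: · stop@b0
  join b2 pred b5: b5→b2 stop@b0
  join b6 pred b4: b4→b3→b1 stop@b0
  join b6 pred b5: b5→b2 stop@b0
  join b8 pred b2: b2 stop@b0
  join b8 pred b5: b5→b2 stop@b0
  join b8 pred b6: b6 stop@b0
  join b8 pred b7: b7→b6 stop@b0
  b0: DF=∅
  b1: DF={b6}
  b2: DF={b2,b6,b8}
  b3: DF={b6}
  b4: DF={b6}
  b5: DF={b2,b6,b8}
  b6: DF={b8}
  b7: DF={b8}
  b8: DF=∅

φ for w: defs {b1,b3,b4,b5,b7,b8}
  DF⁺ = {b2,b6,b8}

Answer: ["b2", "b6", "b8"]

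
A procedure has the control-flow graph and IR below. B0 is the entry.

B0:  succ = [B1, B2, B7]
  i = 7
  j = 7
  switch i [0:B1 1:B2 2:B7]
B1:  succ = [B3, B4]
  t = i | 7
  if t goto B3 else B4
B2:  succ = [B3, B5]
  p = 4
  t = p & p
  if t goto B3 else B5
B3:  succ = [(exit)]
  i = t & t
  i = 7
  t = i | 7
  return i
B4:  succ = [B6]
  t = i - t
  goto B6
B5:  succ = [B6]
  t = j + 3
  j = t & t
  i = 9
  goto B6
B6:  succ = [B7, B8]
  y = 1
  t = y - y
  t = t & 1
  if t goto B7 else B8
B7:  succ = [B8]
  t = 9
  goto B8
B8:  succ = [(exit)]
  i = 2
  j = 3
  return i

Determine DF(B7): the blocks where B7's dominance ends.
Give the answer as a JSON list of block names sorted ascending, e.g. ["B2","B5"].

Answer: ["B8"]

Analysis:
idom tree: B1←B0 B2←B0 B3←B0 B4←B1 B5←B2 B6←B0 B7←B0 B8←B0
Dom∩ at merges:
  B3: preds {B1,B2}: {B0,B1} ∩ {B0,B2} = {B0}; idom=B0
  B6: preds {B4,B5}: {B0,B1,B4} ∩ {B0,B2,B5} = {B0}; idom=B0
  B7: preds {B0,B6}: {B0} ∩ {B0,B6} = {B0}; idom=B0
  B8: preds {B6,B7}: {B0,B6} ∩ {B0,B7} = {B0}; idom=B0

DF derivation:
  B3←B1: walk B1 to B0
  B3←B2: walk B2 to B0
  B6←B4: walk B4→B1 to B0
  B6←B5: walk B5→B2 to B0
  B7←B0: walk · to B0
  B7←B6: walk B6 to B0
  B8←B6: walk B6 to B0
  B8←B7: walk B7 to B0
  B0 → ∅
  B1 → {B3,B6}
  B2 → {B3,B6}
  B3 → ∅
  B4 → {B6}
  B5 → {B6}
  B6 → {B7,B8}
  B7 → {B8}
  B8 → ∅

DF(B7) = ["B8"]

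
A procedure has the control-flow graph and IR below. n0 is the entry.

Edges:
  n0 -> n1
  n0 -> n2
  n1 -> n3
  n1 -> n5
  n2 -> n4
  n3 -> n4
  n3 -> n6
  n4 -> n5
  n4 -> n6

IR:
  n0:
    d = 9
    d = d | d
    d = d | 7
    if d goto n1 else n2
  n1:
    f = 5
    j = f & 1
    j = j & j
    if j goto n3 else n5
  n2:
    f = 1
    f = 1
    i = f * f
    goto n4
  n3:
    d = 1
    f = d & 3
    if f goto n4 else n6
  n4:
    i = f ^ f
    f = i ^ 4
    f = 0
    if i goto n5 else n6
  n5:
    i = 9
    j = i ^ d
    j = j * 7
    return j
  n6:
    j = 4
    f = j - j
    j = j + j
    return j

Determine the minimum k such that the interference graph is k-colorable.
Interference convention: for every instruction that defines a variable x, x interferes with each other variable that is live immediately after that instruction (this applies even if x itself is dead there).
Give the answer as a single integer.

Block summaries:
  n0: {d} / ∅
  n1: {f,j} / ∅
  n2: {f,i} / ∅
  n3: {d,f} / ∅
  n4: {f,i} / {f}
  n5: {i,j} / {d}
  n6: {f,j} / ∅

Liveness:
  live n0: ∅→{d}
  live n1: {d}→{d}
  live n2: {d}→{d,f}
  live n3: ∅→{d,f}
  live n4: {d,f}→{d}
  live n5: {d}→∅
  live n6: ∅→∅

Interference:
  d — {f,i,j}
  f — {d,i,j}
  i — {d,f}
  j — {d,f}

Chromatic number:
  lower bound: {d,f,i} mutually conflict ⇒ χ ≥ 3
  3-colouring: r0={d}  r1={f}  r2={i,j}
  χ = 3

Answer: 3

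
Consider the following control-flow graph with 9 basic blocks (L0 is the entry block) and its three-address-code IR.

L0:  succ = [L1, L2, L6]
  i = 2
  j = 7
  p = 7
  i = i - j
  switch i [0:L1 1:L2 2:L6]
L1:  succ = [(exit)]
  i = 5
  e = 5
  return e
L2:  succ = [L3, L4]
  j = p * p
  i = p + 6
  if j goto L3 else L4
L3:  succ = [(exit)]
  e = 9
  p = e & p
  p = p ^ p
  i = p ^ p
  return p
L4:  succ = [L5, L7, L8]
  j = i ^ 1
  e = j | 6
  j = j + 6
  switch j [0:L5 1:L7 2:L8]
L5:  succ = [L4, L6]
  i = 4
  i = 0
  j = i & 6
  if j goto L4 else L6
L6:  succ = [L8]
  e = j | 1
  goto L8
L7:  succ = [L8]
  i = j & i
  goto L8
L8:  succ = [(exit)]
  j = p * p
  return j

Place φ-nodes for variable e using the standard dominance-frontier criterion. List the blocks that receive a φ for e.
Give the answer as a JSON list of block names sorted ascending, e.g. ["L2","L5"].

Answer: ["L4", "L6", "L8"]

Working:
idom tree: L1←L0 L2←L0 L3←L2 L4←L2 L5←L4 L6←L0 L7←L4 L8←L0
Dom∩ at merges:
  L4: preds {L2,L5}: {L0,L2} ∩ {L0,L2,L4,L5} = {L0,L2}; idom=L2
  L6: preds {L0,L5}: {L0} ∩ {L0,L2,L4,L5} = {L0}; idom=L0
  L8: preds {L4,L6,L7}: {L0,L2,L4} ∩ {L0,L6} ∩ {L0,L2,L4,L7} = {L0}; idom=L0

DF derivation:
  L4←L2: walk · to L2
  L4←L5: walk L5→L4 to L2
  L6←L0: walk · to L0
  L6←L5: walk L5→L4→L2 to L0
  L8←L4: walk L4→L2 to L0
  L8←L6: walk L6 to L0
  L8←L7: walk L7→L4→L2 to L0
  DF(L0)=∅
  DF(L1)=∅
  DF(L2)={L6,L8}
  DF(L3)=∅
  DF(L4)={L4,L6,L8}
  DF(L5)={L4,L6}
  DF(L6)={L8}
  DF(L7)={L8}
  DF(L8)=∅

φ for e: defs {L1,L3,L4,L6}
  DF⁺ = {L4,L6,L8}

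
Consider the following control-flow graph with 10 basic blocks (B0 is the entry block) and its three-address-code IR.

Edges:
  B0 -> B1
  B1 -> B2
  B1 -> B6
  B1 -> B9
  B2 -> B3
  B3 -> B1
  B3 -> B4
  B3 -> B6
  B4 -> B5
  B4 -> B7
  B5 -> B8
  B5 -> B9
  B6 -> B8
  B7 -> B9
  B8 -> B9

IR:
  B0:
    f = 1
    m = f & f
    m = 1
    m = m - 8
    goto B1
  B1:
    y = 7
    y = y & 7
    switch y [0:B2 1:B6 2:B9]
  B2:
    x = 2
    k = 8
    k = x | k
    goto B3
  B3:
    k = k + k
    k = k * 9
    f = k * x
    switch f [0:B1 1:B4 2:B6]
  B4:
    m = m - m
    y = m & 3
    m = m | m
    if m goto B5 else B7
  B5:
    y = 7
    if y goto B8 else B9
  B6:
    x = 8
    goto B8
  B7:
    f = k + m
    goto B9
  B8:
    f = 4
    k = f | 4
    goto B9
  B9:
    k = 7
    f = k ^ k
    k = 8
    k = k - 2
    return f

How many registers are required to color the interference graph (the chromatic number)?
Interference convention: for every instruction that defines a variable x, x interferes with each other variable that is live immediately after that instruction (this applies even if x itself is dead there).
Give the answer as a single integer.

Answer: 3

Working:
def/use:
  B0 def {f,m} use ∅
  B1 def {y} use ∅
  B2 def {k,x} use ∅
  B3 def {f,k} use {k,x}
  B4 def {m,y} use {m}
  B5 def {y} use ∅
  B6 def {x} use ∅
  B7 def {f} use {k,m}
  B8 def {f,k} use ∅
  B9 def {f,k} use ∅

Liveness:
  B0 li=∅ lo={m}
  B1 li={m} lo={m}
  B2 li={m} lo={k,m,x}
  B3 li={k,m,x} lo={k,m}
  B4 li={k,m} lo={k,m}
  B5 li=∅ lo=∅
  B6 li=∅ lo=∅
  B7 li={k,m} lo=∅
  B8 li=∅ lo=∅
  B9 li=∅ lo=∅

Conflict graph:
  f — {k,m}
  k — {f,m,x,y}
  m — {f,k,x,y}
  x — {k,m}
  y — {k,m}

Colouring:
  lower bound: {f,k,m} mutually conflict ⇒ χ ≥ 3
  3-colouring: R0={k}  R1={m}  R2={f,x,y}
  χ = 3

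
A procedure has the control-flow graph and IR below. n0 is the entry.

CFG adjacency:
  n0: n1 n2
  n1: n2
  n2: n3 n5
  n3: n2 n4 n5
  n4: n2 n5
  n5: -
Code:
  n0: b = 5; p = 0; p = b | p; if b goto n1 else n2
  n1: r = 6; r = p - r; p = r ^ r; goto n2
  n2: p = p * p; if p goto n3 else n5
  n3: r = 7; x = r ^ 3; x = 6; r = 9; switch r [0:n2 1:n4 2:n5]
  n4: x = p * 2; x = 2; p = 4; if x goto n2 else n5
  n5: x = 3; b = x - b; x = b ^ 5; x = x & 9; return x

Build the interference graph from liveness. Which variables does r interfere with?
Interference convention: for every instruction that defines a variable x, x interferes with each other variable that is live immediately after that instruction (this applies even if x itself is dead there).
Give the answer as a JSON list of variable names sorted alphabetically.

Block summaries:
  n0: {b,p} / ∅
  n1: {p,r} / {p}
  n2: {p} / {p}
  n3: {r,x} / ∅
  n4: {p,x} / {p}
  n5: {b,x} / {b}

Live sets:
  live n0: ∅→{b,p}
  live n1: {b,p}→{b,p}
  live n2: {b,p}→{b,p}
  live n3: {b,p}→{b,p}
  live n4: {b,p}→{b,p}
  live n5: {b}→∅

Interference:
  b: {p,r,x}
  p: {b,r,x}
  r: {b,p}
  x: {b,p}

N(r) = ["b", "p"]

Answer: ["b", "p"]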